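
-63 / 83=-0.76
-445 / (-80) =89 / 16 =5.56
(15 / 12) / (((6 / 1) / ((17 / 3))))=85 / 72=1.18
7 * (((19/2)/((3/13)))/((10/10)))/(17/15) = 8645/34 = 254.26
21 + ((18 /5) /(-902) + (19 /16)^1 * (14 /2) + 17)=1670811 /36080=46.31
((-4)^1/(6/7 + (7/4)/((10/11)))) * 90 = -129.40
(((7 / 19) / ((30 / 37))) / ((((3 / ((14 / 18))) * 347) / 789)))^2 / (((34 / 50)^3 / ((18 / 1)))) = 142097724225625 / 34596162644994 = 4.11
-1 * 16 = -16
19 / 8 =2.38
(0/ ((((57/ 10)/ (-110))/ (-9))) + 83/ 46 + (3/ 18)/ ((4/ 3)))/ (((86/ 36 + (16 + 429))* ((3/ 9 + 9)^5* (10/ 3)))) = 465831/ 25501497204736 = 0.00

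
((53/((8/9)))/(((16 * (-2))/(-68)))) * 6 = 24327/32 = 760.22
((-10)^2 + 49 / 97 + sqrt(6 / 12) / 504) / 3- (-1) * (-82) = -14113 / 291 + sqrt(2) / 3024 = -48.50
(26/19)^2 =676/361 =1.87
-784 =-784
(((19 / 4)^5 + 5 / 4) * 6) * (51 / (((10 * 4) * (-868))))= -21.32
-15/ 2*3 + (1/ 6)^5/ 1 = -174959/ 7776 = -22.50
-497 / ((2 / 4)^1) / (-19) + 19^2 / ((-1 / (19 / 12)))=-118393 / 228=-519.27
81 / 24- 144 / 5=-1017 / 40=-25.42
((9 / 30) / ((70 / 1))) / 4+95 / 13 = 266039 / 36400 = 7.31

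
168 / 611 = 0.27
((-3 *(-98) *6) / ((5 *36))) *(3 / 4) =147 / 20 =7.35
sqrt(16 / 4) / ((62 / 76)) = 76 / 31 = 2.45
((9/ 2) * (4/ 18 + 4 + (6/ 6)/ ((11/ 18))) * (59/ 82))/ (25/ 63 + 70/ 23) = 2479239/ 449647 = 5.51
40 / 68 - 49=-823 / 17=-48.41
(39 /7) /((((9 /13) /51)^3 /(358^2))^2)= 24878781219429145276445008 /1701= 14625973673973630380038.22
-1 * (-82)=82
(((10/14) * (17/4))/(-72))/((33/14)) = -0.02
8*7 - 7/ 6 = 329/ 6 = 54.83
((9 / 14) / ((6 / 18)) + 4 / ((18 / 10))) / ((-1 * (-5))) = 523 / 630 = 0.83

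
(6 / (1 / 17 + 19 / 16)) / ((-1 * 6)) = -272 / 339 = -0.80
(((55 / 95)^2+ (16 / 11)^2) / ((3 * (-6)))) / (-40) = 107057 / 31450320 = 0.00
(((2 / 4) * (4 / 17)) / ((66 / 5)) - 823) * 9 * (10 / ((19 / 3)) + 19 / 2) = -291562287 / 3553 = -82060.87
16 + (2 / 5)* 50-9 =27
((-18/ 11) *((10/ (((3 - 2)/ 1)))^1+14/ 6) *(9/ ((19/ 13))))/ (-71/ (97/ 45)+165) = -419913/ 446215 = -0.94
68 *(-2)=-136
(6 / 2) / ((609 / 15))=15 / 203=0.07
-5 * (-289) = 1445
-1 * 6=-6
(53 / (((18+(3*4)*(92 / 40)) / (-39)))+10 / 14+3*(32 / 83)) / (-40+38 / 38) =1918933 / 1722084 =1.11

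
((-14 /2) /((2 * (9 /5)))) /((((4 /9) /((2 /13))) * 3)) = -35 /156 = -0.22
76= 76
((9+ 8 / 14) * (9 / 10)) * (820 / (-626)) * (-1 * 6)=148338 / 2191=67.70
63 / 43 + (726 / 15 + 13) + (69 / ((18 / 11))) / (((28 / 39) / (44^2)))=171221282 / 1505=113768.29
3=3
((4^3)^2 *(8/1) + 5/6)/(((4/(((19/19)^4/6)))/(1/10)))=196613/1440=136.54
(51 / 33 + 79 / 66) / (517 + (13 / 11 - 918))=-0.01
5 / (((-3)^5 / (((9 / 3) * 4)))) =-20 / 81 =-0.25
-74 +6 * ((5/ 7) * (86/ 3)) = 342/ 7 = 48.86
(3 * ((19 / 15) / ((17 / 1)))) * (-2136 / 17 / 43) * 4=-162336 / 62135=-2.61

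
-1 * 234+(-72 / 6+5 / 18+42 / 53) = -233663 / 954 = -244.93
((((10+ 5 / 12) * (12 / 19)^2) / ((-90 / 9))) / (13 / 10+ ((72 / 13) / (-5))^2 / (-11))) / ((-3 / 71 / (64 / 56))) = 2639780000 / 279150109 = 9.46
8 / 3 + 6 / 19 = 170 / 57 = 2.98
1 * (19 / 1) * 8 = 152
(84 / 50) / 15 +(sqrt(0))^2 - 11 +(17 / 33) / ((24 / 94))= -439081 / 49500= -8.87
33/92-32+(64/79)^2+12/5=-82063531/2870860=-28.58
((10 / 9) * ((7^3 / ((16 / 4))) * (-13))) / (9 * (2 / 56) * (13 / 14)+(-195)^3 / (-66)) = -3697540 / 335381391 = -0.01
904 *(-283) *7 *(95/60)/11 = -8506414/33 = -257770.12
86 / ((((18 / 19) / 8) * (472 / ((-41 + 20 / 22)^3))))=-7785657873 / 78529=-99143.73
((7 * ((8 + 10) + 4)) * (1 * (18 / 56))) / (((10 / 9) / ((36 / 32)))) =8019 / 160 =50.12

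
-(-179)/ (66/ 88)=716/ 3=238.67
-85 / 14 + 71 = 909 / 14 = 64.93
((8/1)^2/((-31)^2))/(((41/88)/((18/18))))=5632/39401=0.14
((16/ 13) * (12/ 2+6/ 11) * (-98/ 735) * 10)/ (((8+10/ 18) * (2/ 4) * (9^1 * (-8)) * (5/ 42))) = 2304/ 7865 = 0.29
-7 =-7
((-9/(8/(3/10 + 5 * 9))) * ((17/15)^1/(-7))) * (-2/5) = -3.30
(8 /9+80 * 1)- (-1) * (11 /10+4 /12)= 7409 /90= 82.32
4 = 4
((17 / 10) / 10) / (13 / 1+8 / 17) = 0.01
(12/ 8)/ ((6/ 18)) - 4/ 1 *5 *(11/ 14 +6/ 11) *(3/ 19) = 867/ 2926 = 0.30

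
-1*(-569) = 569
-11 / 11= -1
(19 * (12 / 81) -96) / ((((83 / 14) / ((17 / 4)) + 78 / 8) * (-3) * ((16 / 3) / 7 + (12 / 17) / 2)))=71258152 / 28503765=2.50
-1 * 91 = -91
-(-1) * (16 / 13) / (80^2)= 1 / 5200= 0.00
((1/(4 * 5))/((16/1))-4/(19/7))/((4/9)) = -80469/24320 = -3.31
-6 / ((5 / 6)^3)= -1296 / 125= -10.37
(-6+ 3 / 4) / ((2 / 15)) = -315 / 8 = -39.38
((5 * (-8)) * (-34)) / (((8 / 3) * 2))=255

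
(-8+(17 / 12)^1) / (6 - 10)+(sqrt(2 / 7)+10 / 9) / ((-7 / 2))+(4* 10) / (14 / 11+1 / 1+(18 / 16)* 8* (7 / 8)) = 4743887 / 900144 - 2* sqrt(14) / 49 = 5.12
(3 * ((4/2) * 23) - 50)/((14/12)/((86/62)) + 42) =22704/11053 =2.05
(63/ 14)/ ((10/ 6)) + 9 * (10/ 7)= 1089/ 70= 15.56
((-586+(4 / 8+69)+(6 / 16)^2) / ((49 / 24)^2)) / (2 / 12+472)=-254934 / 971719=-0.26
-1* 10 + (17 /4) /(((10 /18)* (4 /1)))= -647 /80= -8.09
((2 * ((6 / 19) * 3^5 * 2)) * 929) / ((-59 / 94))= -509285232 / 1121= -454313.32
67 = 67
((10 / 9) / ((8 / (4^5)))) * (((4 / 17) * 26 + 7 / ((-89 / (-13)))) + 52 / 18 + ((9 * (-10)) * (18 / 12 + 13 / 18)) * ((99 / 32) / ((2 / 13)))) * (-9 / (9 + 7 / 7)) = 6992551280 / 13617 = 513516.29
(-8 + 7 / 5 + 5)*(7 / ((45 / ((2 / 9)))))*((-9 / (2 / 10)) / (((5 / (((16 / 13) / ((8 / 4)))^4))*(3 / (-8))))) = -3670016 / 19278675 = -0.19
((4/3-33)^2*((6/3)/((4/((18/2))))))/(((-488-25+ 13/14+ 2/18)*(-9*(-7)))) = -9025/64507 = -0.14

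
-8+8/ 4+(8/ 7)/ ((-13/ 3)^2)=-7026/ 1183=-5.94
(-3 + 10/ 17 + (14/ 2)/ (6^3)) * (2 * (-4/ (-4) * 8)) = -17474/ 459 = -38.07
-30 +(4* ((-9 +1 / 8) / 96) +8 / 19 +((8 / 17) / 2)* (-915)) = -15208981 / 62016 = -245.24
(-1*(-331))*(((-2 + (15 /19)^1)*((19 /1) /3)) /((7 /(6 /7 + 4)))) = -258842 /147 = -1760.83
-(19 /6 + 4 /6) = -23 /6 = -3.83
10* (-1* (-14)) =140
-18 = -18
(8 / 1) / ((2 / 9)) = 36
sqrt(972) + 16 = 47.18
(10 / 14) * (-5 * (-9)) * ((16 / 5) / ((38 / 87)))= 31320 / 133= 235.49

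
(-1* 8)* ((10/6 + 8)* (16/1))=-3712/3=-1237.33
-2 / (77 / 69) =-138 / 77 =-1.79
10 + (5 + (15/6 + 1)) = 37/2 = 18.50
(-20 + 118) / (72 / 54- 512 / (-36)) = 63 / 10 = 6.30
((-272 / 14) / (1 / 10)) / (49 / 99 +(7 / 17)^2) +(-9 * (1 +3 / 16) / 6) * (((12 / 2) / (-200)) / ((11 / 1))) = -342410758659 / 1171139200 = -292.37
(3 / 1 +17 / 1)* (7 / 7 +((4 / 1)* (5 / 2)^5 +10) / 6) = 16265 / 12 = 1355.42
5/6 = 0.83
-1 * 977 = -977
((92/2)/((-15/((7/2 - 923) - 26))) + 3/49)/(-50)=-57.99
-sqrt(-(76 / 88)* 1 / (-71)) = -sqrt(29678) / 1562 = -0.11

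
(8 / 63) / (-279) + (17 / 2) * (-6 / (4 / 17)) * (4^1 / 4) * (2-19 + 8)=137153299 / 70308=1950.75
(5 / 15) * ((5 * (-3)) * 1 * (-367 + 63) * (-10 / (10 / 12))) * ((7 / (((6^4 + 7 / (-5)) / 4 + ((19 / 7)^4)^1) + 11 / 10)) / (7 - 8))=336.86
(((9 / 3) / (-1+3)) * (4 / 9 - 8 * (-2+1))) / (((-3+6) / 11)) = 418 / 9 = 46.44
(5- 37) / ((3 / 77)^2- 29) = 47432 / 42983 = 1.10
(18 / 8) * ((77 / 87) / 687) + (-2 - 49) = -1354687 / 26564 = -51.00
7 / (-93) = -7 / 93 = -0.08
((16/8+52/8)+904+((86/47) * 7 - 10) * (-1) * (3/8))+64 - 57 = 43167/47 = 918.45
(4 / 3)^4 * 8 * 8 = 202.27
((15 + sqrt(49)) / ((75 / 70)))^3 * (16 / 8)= 58436224 / 3375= 17314.44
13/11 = 1.18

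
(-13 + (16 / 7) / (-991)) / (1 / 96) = -8658912 / 6937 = -1248.22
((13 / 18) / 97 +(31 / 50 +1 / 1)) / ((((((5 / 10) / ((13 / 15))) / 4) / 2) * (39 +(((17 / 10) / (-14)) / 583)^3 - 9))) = 32136888311901621248 / 42721503108462092853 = 0.75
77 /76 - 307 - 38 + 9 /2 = -25801 /76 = -339.49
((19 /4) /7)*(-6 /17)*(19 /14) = -1083 /3332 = -0.33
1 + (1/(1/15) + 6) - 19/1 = 3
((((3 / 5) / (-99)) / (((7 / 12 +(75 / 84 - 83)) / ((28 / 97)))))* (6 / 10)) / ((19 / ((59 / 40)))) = 8673 / 8676844000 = 0.00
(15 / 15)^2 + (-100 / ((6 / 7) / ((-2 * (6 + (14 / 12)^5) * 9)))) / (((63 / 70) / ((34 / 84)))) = 134876371 / 17496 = 7708.98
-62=-62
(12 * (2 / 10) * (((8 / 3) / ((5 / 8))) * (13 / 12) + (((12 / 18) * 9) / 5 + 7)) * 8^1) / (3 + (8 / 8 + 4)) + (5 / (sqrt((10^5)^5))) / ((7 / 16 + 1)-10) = 2308 / 75-sqrt(10) / 17125000000000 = 30.77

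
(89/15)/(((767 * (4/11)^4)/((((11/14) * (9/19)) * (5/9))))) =14333539/156688896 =0.09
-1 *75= -75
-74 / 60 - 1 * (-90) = 2663 / 30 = 88.77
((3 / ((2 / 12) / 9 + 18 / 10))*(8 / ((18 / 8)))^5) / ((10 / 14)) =469762048 / 357939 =1312.41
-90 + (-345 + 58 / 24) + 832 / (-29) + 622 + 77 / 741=13824383 / 85956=160.83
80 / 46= 40 / 23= 1.74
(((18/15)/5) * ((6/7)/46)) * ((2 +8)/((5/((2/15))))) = 24/20125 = 0.00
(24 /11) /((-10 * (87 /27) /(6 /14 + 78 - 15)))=-47952 /11165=-4.29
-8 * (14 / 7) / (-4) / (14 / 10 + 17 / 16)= 320 / 197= 1.62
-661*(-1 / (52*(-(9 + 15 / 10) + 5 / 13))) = -661 / 526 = -1.26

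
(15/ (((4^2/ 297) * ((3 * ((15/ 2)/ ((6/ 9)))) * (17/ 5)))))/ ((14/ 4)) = 165/ 238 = 0.69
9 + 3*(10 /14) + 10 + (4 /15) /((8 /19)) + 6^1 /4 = 2444 /105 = 23.28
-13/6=-2.17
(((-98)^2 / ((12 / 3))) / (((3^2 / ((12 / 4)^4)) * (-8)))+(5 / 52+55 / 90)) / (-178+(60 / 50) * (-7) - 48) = 12637955 / 1096992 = 11.52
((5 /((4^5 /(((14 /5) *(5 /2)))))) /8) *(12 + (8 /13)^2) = 18305 /346112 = 0.05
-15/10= -3/2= -1.50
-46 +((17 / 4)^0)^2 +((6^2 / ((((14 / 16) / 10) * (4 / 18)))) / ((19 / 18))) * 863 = 201314655 / 133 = 1513644.02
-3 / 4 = -0.75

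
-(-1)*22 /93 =22 /93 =0.24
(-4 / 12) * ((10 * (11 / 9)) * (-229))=932.96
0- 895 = -895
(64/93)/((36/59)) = 1.13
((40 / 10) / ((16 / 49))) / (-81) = -49 / 324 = -0.15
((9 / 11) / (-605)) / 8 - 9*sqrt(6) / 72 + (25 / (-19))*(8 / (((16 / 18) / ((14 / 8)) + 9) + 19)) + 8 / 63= -sqrt(6) / 8 - 6936791557 / 28613997720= -0.55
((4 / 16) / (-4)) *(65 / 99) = -65 / 1584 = -0.04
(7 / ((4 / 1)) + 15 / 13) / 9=151 / 468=0.32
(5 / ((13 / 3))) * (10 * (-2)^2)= 600 / 13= 46.15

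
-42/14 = -3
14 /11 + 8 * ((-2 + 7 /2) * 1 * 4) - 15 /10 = 1051 /22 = 47.77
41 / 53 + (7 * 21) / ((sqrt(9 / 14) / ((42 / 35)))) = 41 / 53 + 294 * sqrt(14) / 5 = 220.78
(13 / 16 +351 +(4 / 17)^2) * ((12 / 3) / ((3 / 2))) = 1627037 / 1734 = 938.31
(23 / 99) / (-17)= -23 / 1683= -0.01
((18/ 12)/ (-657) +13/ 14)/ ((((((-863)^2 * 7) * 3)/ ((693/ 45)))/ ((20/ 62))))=31240/ 106180971561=0.00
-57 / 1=-57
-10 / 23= -0.43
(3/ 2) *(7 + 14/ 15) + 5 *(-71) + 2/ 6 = -10283/ 30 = -342.77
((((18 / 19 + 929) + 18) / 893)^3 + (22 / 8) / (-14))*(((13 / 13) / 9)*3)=91154076148281 / 273528892171528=0.33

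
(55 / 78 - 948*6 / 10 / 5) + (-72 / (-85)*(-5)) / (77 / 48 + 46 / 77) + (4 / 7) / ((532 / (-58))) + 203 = 22089106514207 / 251129383050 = 87.96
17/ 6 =2.83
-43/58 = -0.74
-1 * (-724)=724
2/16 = 1/8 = 0.12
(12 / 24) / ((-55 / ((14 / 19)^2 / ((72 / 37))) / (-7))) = 12691 / 714780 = 0.02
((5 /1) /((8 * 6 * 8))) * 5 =25 /384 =0.07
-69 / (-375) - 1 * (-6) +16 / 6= 3319 / 375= 8.85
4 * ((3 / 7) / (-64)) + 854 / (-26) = -32.87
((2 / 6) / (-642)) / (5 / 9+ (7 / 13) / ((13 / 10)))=-169 / 315650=-0.00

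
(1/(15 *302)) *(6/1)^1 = 1/755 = 0.00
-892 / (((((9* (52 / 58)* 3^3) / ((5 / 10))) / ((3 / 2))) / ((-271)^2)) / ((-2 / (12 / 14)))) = 3324600629 / 6318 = 526210.93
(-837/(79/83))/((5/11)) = -764181/395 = -1934.64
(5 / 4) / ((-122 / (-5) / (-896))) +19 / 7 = -18441 / 427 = -43.19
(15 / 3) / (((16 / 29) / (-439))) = -63655 / 16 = -3978.44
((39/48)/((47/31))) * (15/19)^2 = 90675/271472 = 0.33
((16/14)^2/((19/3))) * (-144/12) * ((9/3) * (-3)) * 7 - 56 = 13288/133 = 99.91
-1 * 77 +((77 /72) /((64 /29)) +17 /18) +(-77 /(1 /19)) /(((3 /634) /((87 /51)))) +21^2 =-527060.41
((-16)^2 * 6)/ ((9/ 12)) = 2048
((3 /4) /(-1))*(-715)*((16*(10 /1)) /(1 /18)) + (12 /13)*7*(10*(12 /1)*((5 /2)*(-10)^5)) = -2499922800 /13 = -192301753.85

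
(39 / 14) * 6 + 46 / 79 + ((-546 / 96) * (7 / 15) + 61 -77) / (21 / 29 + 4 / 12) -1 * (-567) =2306336111 / 4070080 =566.66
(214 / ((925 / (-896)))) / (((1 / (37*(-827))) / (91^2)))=1313137116928 / 25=52525484677.12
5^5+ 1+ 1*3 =3129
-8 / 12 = -2 / 3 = -0.67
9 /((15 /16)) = 48 /5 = 9.60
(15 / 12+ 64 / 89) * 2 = 701 / 178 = 3.94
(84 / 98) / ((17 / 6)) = 0.30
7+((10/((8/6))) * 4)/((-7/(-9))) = 45.57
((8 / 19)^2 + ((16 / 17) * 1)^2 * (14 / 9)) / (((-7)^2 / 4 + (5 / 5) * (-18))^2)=23364608 / 496710369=0.05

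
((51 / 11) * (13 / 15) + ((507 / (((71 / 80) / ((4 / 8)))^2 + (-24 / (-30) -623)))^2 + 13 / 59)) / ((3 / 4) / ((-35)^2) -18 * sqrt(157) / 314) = -1531612656566728372000 * sqrt(157) / 2807847489037978679963 -49074119812444153960 / 8423542467113936039889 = -6.84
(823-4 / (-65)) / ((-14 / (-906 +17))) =6794373 / 130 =52264.41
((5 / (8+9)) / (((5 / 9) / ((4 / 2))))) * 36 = 38.12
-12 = -12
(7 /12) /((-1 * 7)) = -1 /12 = -0.08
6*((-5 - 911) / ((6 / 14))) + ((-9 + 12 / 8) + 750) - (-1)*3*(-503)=-27181 / 2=-13590.50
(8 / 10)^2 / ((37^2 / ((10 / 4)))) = 8 / 6845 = 0.00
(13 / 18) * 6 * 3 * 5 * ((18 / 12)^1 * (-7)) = -1365 / 2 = -682.50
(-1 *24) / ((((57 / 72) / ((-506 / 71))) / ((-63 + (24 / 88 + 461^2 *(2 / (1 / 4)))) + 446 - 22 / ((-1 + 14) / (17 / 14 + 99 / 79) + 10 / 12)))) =4501851078449664 / 12252967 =367409059.25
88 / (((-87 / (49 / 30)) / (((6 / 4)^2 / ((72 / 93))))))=-16709 / 3480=-4.80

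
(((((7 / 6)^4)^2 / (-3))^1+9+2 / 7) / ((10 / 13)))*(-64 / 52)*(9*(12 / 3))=-287171513 / 612360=-468.96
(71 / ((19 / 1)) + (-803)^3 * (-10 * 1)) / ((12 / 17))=1672434656417 / 228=7335239721.13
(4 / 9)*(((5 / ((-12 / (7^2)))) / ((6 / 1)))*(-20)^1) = 2450 / 81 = 30.25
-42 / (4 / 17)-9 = -375 / 2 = -187.50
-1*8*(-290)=2320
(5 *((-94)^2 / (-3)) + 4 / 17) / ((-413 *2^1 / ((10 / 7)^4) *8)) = 469405000 / 50572263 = 9.28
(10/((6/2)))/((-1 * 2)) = -5/3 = -1.67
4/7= 0.57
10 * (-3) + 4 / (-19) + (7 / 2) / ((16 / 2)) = -9051 / 304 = -29.77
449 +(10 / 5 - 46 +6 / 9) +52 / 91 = 8531 / 21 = 406.24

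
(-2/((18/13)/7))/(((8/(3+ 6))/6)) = -273/4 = -68.25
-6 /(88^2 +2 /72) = -216 /278785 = -0.00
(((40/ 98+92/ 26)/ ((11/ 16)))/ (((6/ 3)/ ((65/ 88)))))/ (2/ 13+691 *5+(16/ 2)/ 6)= 490230/ 799246987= 0.00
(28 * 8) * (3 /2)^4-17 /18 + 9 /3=20449 /18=1136.06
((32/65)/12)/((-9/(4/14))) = -16/12285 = -0.00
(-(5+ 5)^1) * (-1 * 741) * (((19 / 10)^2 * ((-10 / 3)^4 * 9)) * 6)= 178334000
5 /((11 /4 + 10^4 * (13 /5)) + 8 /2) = 20 /104027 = 0.00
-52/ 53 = -0.98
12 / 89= 0.13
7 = 7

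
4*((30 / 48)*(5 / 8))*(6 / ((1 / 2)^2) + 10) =425 / 8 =53.12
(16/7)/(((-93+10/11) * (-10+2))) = 22/7091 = 0.00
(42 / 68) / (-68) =-21 / 2312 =-0.01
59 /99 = 0.60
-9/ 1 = -9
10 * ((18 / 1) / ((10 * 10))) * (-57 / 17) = -513 / 85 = -6.04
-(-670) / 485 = 134 / 97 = 1.38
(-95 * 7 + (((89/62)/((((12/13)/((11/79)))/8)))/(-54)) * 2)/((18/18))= -131928112/198369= -665.06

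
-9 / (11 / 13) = -117 / 11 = -10.64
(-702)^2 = 492804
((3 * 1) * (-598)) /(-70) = 897 /35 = 25.63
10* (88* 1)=880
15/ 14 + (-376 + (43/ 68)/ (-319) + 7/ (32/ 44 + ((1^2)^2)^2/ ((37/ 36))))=-4870452163/ 13134506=-370.81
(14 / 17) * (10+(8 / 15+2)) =2632 / 255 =10.32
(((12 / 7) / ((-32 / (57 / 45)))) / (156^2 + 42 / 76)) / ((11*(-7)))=361 / 9969225420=0.00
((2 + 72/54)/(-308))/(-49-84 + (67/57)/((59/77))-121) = 5605/130752622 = 0.00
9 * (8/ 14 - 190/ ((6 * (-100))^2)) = 5.14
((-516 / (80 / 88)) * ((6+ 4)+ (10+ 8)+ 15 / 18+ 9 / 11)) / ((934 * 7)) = -84151 / 32690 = -2.57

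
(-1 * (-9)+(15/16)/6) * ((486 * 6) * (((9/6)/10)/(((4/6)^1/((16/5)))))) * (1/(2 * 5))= 1922373/1000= 1922.37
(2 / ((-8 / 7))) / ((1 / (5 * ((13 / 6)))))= -455 / 24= -18.96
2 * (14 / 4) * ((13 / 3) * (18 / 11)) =49.64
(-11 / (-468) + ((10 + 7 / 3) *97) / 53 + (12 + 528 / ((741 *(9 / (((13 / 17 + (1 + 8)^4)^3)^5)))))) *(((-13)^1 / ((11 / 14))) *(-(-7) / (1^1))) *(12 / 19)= -6280539755439190349385952625713284000722744607899142211159952849349298489496461030 / 602434142689910361242159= -10425271926647688617264170000000000000000000000000000000000.00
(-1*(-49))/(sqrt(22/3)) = 49*sqrt(66)/22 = 18.09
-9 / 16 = -0.56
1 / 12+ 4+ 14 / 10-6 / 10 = 293 / 60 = 4.88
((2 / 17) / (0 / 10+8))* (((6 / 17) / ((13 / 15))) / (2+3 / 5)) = 225 / 97682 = 0.00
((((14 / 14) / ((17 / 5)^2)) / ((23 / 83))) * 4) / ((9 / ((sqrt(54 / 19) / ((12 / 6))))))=4150 * sqrt(114) / 378879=0.12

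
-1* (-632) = 632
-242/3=-80.67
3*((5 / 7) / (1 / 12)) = 180 / 7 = 25.71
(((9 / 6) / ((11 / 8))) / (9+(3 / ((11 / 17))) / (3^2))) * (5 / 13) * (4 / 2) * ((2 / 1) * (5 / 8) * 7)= 1575 / 2041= 0.77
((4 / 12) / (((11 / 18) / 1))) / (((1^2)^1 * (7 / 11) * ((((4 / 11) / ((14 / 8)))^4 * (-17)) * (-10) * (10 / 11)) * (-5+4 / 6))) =-0.69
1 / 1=1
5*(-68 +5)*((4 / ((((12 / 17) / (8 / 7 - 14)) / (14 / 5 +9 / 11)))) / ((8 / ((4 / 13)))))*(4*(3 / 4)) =9581.22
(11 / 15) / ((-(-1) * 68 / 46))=253 / 510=0.50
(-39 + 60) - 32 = -11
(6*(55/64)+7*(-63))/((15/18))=-41841/80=-523.01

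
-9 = -9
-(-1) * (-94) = -94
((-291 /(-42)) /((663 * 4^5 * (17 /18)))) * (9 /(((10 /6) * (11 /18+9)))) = 70713 /11647301120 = 0.00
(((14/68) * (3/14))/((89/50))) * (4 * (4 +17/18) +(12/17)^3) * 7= 77880775/22300107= 3.49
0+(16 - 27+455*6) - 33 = 2686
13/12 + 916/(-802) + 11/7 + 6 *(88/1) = 17836103/33684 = 529.51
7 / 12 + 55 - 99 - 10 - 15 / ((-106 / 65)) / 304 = -5160971 / 96672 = -53.39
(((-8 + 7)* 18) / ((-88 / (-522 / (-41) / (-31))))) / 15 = -0.01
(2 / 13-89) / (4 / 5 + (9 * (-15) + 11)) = 75 / 104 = 0.72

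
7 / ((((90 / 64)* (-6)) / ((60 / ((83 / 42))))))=-6272 / 249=-25.19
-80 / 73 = -1.10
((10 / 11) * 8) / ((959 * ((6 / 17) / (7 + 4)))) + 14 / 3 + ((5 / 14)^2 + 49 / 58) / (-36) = 136691665 / 28033488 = 4.88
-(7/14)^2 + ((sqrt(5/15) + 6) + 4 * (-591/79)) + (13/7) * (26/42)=-1069529/46452 + sqrt(3)/3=-22.45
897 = 897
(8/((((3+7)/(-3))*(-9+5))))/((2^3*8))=3/320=0.01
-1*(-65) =65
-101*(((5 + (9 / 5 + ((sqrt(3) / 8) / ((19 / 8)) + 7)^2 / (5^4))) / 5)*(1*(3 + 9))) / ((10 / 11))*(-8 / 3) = 248864*sqrt(3) / 296875 + 27587320992 / 5640625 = 4892.28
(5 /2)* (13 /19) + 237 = 9071 /38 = 238.71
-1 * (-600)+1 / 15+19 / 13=117298 / 195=601.53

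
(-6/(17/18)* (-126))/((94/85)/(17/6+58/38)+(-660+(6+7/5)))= -33815880/27558371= -1.23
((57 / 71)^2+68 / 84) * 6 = 307852 / 35287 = 8.72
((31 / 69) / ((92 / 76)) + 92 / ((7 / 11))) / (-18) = -1610167 / 199962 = -8.05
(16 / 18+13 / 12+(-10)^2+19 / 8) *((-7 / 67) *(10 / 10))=-10.90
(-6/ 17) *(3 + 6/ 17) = -342/ 289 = -1.18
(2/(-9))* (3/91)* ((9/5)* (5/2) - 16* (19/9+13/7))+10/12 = 43531/34398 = 1.27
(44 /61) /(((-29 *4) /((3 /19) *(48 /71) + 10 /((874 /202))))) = -825242 /54886763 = -0.02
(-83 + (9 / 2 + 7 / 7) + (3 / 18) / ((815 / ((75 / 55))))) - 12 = -160473 / 1793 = -89.50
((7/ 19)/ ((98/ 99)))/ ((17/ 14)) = 99/ 323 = 0.31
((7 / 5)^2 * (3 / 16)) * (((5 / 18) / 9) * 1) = 49 / 4320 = 0.01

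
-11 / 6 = -1.83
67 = 67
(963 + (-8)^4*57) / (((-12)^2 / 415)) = 32430175 / 48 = 675628.65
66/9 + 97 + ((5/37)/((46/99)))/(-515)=54870481/525918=104.33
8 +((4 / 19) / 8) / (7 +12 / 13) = 31325 / 3914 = 8.00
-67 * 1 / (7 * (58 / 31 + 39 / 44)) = -91388 / 26327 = -3.47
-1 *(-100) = 100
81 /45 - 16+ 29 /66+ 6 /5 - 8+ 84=4187 /66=63.44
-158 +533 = 375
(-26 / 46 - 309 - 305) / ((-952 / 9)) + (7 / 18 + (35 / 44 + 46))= 114875975 / 2167704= 52.99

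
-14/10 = -7/5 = -1.40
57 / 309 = 19 / 103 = 0.18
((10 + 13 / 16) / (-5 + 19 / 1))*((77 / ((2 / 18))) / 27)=1903 / 96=19.82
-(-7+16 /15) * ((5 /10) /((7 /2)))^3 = 89 /5145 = 0.02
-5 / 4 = -1.25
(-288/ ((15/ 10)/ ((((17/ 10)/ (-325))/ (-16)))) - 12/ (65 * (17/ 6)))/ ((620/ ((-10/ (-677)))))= -57/ 18702125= -0.00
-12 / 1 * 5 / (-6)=10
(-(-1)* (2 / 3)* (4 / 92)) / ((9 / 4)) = 8 / 621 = 0.01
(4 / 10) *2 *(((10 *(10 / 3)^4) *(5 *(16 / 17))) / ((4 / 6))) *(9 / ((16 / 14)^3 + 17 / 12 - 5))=-878080000 / 29257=-30012.65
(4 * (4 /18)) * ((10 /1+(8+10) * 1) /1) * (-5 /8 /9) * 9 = -140 /9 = -15.56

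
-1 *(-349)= 349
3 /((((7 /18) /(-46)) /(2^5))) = -79488 /7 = -11355.43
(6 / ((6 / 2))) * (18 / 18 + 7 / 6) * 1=13 / 3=4.33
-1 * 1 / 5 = -1 / 5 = -0.20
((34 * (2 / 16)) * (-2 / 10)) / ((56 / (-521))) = 8857 / 1120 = 7.91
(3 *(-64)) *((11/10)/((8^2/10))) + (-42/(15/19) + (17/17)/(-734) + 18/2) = -283329/3670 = -77.20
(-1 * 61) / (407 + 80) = -61 / 487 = -0.13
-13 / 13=-1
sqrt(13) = 3.61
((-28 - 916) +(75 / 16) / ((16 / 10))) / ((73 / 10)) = -602285 / 4672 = -128.91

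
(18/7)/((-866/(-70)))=90/433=0.21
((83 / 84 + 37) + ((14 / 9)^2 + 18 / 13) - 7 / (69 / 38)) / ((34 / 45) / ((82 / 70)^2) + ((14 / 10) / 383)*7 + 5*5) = 1.48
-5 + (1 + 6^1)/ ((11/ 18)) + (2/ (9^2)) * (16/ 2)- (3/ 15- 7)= 59929/ 4455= 13.45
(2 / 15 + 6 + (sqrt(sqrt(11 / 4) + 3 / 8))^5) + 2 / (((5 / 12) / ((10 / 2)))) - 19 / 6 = sqrt(2) * (3 + 4 * sqrt(11))^(5 / 2) / 256 + 809 / 30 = 32.86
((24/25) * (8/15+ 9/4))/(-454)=-167/28375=-0.01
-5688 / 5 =-1137.60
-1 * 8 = -8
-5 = -5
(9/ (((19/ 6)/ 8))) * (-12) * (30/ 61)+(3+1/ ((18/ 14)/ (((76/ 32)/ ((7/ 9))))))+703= 5323893/ 9272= 574.19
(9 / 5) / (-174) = -3 / 290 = -0.01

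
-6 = -6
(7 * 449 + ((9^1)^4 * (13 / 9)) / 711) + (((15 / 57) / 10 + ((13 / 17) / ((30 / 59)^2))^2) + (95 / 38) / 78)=3165.14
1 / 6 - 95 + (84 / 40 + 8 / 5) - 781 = -13082 / 15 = -872.13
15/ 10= 3/ 2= 1.50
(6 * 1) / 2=3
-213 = -213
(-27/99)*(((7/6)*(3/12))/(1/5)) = -0.40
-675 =-675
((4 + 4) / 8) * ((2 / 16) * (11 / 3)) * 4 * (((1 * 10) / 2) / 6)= 55 / 36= 1.53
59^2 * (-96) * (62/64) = -323733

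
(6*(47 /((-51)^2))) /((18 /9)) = 47 /867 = 0.05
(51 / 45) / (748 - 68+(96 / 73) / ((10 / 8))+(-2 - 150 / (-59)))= 73219 / 44034408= 0.00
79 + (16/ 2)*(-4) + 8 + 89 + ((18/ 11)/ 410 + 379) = 1179374/ 2255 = 523.00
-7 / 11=-0.64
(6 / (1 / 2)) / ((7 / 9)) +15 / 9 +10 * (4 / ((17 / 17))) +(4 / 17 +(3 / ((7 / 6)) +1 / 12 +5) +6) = 4827 / 68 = 70.99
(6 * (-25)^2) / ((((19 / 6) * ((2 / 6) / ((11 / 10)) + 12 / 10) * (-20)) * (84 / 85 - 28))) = 15778125 / 10818752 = 1.46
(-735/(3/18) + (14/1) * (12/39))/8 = -28637/52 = -550.71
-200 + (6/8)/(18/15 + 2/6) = -18355/92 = -199.51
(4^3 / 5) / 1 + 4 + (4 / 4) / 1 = 89 / 5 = 17.80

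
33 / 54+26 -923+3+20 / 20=-16063 / 18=-892.39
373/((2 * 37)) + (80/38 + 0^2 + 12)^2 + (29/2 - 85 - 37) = 1288937/13357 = 96.50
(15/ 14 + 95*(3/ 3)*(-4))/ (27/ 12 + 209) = -2122/ 1183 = -1.79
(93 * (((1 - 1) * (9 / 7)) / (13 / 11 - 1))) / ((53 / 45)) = 0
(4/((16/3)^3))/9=3/1024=0.00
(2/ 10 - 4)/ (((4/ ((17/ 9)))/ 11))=-3553/ 180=-19.74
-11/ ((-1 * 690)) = 11/ 690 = 0.02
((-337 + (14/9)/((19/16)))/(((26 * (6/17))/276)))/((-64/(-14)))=-157112011/71136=-2208.61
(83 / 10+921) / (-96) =-9293 / 960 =-9.68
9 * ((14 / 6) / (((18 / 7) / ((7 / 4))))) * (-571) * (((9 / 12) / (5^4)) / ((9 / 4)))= -195853 / 45000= -4.35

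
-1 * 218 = -218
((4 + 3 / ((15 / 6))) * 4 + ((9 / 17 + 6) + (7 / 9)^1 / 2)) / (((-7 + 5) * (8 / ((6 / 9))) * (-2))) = 42409 / 73440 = 0.58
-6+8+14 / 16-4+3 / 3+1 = 7 / 8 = 0.88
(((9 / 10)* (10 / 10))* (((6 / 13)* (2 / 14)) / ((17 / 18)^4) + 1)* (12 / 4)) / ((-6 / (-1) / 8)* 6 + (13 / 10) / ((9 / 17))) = 1999954881 / 4757857286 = 0.42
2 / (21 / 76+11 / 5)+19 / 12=26999 / 11292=2.39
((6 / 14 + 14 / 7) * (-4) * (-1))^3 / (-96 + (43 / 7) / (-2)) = -9.25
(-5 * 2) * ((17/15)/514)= -17/771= -0.02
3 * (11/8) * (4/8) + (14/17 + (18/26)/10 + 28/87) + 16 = 29651263/1538160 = 19.28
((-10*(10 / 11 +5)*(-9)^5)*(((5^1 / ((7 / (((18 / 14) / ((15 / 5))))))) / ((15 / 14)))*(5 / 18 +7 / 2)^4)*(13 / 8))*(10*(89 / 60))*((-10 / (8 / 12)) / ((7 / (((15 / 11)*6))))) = -508776941205000 / 5929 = -85811594063.92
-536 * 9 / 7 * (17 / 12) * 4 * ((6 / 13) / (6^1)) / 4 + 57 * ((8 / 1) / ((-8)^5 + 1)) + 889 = 346692337 / 425971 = 813.89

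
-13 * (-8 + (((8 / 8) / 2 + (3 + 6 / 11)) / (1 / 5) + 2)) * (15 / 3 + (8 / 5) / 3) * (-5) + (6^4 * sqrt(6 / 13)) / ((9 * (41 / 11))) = 1584 * sqrt(78) / 533 + 337727 / 66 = 5143.32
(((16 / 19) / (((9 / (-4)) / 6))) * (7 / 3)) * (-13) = 11648 / 171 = 68.12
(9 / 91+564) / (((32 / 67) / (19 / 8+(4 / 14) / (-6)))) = 448256867 / 163072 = 2748.83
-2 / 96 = -1 / 48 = -0.02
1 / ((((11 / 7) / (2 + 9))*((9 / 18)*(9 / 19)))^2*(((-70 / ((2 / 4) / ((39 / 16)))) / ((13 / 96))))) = -2527 / 7290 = -0.35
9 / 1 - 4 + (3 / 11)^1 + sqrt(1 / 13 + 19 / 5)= 6*sqrt(455) / 65 + 58 / 11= 7.24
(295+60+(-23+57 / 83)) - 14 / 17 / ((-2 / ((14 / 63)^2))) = 38025425 / 114291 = 332.71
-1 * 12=-12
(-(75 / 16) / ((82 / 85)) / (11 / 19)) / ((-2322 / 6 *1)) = 40375 / 1861728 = 0.02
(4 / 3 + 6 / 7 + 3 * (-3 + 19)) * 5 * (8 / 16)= 2635 / 21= 125.48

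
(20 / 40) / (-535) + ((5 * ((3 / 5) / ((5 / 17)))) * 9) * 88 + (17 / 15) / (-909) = 23571876211 / 2917890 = 8078.40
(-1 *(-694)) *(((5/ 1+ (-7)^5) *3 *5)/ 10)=-17490882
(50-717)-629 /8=-5965 /8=-745.62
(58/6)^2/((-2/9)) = -841/2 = -420.50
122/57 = 2.14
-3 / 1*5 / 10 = -3 / 2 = -1.50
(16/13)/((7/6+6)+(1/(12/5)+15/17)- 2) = 3264/17147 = 0.19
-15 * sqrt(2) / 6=-5 * sqrt(2) / 2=-3.54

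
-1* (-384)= 384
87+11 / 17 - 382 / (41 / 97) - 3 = -570919 / 697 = -819.11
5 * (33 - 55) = -110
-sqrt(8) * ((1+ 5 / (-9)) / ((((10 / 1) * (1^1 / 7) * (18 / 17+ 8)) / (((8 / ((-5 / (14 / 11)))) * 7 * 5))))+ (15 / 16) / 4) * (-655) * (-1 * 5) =505212635 * sqrt(2) / 34848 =20502.71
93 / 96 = 31 / 32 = 0.97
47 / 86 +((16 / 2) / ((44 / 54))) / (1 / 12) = 111973 / 946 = 118.36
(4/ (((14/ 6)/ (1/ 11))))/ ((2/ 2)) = 12/ 77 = 0.16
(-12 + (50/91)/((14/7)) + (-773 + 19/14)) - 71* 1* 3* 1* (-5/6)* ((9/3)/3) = -55134/91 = -605.87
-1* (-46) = 46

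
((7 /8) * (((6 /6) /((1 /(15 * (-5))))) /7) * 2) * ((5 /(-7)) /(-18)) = -125 /168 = -0.74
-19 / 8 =-2.38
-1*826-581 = -1407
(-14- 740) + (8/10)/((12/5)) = -2261/3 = -753.67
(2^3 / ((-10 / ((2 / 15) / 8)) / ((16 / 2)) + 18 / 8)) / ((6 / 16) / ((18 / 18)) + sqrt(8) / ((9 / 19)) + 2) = 6912 / 794333-12288 * sqrt(2) / 794333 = -0.01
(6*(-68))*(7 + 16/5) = -20808/5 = -4161.60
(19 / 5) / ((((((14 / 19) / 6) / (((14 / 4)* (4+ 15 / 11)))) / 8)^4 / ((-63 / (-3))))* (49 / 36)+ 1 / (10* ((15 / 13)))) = 335965587402312668160 / 7662373046020219519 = 43.85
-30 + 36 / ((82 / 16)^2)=-48126 / 1681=-28.63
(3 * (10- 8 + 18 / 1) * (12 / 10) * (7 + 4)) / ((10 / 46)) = 18216 / 5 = 3643.20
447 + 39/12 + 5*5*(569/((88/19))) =309897/88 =3521.56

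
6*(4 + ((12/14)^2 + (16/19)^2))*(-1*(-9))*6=31199904/17689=1763.80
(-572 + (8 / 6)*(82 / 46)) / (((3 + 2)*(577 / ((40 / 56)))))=-39304 / 278691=-0.14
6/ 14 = 0.43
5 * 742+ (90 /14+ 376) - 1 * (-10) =28717 /7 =4102.43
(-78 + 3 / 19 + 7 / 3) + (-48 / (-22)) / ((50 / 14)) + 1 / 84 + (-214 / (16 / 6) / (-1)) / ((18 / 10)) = -2216637 / 73150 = -30.30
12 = 12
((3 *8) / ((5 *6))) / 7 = 4 / 35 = 0.11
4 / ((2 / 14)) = 28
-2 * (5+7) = -24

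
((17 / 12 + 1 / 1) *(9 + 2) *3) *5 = 1595 / 4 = 398.75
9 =9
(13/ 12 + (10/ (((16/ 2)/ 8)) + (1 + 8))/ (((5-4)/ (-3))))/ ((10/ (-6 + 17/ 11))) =2989/ 120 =24.91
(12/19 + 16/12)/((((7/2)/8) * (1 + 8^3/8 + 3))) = 64/969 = 0.07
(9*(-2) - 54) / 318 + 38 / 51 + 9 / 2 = 27131 / 5406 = 5.02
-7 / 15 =-0.47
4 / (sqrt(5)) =1.79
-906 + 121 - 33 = -818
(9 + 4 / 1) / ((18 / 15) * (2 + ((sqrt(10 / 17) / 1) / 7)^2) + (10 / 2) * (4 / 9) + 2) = 487305 / 248774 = 1.96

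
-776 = -776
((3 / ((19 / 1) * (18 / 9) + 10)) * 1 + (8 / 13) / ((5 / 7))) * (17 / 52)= 16337 / 54080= 0.30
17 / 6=2.83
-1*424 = -424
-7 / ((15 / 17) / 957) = -7592.20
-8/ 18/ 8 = -1/ 18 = -0.06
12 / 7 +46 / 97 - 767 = -519307 / 679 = -764.81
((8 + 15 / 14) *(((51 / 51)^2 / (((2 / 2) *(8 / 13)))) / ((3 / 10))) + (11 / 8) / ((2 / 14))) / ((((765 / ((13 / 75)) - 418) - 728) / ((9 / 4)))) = 8021 / 198226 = 0.04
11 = 11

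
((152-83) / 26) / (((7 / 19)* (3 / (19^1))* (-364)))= -8303 / 66248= -0.13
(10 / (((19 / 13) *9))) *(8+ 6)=1820 / 171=10.64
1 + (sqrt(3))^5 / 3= 1 + 3 * sqrt(3)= 6.20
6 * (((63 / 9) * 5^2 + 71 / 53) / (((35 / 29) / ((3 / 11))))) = 4878612 / 20405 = 239.09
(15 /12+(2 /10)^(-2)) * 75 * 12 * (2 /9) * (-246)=-1291500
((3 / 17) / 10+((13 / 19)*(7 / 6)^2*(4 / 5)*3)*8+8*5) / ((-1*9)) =-6.43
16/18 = 8/9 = 0.89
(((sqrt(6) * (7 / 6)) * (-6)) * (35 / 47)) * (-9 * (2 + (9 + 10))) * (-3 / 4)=-138915 * sqrt(6) / 188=-1809.95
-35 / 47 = -0.74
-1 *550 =-550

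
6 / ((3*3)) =2 / 3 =0.67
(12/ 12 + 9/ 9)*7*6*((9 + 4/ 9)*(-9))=-7140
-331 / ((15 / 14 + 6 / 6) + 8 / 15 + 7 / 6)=-11585 / 132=-87.77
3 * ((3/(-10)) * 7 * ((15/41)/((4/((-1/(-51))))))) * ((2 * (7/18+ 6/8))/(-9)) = 7/2448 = 0.00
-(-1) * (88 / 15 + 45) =763 / 15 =50.87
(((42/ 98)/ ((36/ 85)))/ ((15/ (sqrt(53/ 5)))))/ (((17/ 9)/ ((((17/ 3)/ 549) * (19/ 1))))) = 323 * sqrt(265)/ 230580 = 0.02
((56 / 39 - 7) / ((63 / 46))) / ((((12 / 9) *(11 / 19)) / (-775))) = 10498925 / 2574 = 4078.84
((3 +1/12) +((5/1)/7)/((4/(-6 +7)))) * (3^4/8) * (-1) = -3699/112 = -33.03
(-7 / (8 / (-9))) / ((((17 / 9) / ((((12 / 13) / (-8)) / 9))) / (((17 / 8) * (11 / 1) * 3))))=-6237 / 1664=-3.75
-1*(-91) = 91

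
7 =7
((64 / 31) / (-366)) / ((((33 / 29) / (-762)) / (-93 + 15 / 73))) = -532237696 / 1518473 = -350.51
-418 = -418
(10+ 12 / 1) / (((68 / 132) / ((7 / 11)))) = 462 / 17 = 27.18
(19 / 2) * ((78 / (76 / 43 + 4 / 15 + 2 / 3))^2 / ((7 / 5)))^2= 6659129904046875 / 1974809858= 3372035.98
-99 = -99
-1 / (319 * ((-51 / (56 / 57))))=56 / 927333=0.00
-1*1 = -1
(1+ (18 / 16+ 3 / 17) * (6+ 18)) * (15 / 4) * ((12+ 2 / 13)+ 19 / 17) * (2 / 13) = 12054630 / 48841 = 246.81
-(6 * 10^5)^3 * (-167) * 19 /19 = 36072000000000000000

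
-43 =-43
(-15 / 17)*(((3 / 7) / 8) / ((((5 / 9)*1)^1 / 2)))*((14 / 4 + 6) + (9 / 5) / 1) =-9153 / 4760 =-1.92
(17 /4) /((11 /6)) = 51 /22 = 2.32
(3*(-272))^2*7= 4660992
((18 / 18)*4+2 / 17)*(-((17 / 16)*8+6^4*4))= -363475 / 17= -21380.88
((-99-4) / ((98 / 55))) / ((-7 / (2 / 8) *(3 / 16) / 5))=56650 / 1029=55.05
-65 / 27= -2.41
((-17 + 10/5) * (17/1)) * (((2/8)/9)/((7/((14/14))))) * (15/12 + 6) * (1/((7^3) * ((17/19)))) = -2755/115248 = -0.02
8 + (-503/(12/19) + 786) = -29/12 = -2.42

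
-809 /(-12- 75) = 809 /87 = 9.30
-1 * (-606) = 606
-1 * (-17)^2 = -289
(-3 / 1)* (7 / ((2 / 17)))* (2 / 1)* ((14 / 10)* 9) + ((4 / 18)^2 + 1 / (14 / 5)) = -25502489 / 5670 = -4497.79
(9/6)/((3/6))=3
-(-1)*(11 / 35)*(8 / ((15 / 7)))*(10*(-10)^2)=3520 / 3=1173.33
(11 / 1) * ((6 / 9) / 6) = 1.22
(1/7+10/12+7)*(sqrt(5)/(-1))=-335*sqrt(5)/42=-17.84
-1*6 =-6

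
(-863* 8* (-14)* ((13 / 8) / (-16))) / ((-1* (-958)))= -78533 / 7664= -10.25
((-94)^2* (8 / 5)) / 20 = 17672 / 25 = 706.88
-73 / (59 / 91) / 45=-6643 / 2655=-2.50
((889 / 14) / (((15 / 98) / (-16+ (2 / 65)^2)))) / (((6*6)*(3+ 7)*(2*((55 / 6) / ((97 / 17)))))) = -3400253423 / 592556250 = -5.74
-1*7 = -7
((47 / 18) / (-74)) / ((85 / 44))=-517 / 28305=-0.02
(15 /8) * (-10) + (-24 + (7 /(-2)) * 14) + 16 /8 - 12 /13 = -4715 /52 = -90.67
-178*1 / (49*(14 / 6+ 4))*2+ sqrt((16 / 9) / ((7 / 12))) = 0.60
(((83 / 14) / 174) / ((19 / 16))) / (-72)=-83 / 208278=-0.00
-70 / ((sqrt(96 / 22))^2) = -385 / 24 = -16.04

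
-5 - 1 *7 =-12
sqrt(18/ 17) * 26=78 * sqrt(34)/ 17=26.75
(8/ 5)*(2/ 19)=16/ 95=0.17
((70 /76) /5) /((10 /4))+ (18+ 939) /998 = 97901 /94810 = 1.03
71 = 71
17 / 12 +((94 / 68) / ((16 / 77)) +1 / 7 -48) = -454537 / 11424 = -39.79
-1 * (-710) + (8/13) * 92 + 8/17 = 169526/221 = 767.09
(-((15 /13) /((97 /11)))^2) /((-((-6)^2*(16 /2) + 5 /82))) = 2232450 /37560248141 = 0.00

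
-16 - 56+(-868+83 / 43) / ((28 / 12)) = -133395 / 301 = -443.17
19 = 19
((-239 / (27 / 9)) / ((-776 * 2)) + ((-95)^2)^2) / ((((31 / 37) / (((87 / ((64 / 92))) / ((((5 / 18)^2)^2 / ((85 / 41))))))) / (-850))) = -17746096204391630664249 / 4931480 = -3598533544573156.67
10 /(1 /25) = 250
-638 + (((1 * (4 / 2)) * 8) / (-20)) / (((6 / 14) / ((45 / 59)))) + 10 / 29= -639.08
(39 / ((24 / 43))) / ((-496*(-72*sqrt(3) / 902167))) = 504311353*sqrt(3) / 857088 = 1019.14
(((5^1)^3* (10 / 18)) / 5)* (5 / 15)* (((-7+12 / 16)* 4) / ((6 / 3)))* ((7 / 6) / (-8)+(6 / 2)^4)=-12128125 / 2592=-4679.06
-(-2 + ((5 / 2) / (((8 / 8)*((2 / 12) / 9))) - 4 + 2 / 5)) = -647 / 5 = -129.40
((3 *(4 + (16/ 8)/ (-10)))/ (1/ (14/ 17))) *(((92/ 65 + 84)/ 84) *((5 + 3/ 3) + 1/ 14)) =26372/ 455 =57.96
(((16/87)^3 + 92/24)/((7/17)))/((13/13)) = 85964155/9219042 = 9.32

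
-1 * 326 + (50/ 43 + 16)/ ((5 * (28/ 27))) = -971297/ 3010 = -322.69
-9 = -9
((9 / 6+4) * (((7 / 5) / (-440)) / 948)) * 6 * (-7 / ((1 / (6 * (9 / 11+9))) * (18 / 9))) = 3969 / 173800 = 0.02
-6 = -6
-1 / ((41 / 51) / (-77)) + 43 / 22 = 88157 / 902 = 97.74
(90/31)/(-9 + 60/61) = -1830/5053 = -0.36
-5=-5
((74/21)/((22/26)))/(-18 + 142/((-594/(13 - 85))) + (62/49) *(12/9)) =4.63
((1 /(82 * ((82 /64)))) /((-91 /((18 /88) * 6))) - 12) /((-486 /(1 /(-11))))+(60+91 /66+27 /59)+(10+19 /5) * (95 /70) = 35631634822031 /442284287445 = 80.56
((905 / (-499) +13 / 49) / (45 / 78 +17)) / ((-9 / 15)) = 4921540 / 33522321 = 0.15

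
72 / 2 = 36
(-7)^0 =1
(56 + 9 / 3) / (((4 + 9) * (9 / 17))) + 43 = 6034 / 117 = 51.57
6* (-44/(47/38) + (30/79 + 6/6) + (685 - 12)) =14231304/3713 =3832.83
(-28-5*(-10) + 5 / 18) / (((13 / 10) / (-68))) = -136340 / 117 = -1165.30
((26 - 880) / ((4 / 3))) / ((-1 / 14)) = 8967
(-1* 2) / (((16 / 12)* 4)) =-3 / 8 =-0.38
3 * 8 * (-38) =-912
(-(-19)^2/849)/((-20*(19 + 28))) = 361/798060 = 0.00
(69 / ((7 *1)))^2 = 4761 / 49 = 97.16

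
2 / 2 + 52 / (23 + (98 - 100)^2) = 79 / 27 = 2.93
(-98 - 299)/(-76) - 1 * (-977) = 982.22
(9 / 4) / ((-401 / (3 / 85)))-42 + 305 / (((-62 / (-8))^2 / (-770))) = -517814165027 / 131022740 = -3952.09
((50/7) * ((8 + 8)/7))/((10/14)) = 160/7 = 22.86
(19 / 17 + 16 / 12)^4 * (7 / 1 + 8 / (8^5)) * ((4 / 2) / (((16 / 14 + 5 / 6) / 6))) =49001708984375 / 31943775744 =1534.00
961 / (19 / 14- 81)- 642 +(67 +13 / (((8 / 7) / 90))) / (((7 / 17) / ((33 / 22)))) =207262091 / 62440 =3319.38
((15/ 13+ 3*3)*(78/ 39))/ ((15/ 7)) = 616/ 65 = 9.48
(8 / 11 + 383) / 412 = 4221 / 4532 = 0.93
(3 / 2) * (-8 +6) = -3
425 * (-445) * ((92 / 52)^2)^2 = -52924929125 / 28561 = -1853048.88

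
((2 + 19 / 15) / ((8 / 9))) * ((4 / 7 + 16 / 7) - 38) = -2583 / 20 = -129.15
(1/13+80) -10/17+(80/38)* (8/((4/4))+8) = 475213/4199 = 113.17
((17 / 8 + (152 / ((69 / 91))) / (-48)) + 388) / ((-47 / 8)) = -639131 / 9729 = -65.69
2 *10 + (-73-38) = -91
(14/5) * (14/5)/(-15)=-196/375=-0.52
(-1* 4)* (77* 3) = -924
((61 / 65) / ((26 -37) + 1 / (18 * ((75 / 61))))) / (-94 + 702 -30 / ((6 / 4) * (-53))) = -145485 / 1033189118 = -0.00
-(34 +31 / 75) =-2581 / 75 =-34.41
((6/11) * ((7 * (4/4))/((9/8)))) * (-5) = -560/33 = -16.97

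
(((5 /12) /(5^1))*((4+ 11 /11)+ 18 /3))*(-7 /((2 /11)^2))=-9317 /48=-194.10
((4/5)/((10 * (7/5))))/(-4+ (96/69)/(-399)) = -1311/91850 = -0.01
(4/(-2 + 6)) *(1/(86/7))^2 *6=0.04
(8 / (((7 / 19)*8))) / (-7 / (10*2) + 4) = 380 / 511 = 0.74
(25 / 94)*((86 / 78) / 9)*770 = 25.09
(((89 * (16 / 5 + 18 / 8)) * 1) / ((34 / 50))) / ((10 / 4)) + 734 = 34657 / 34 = 1019.32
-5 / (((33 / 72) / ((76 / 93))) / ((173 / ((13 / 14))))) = -7362880 / 4433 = -1660.92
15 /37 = 0.41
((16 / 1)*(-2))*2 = -64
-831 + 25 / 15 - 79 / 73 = -181861 / 219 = -830.42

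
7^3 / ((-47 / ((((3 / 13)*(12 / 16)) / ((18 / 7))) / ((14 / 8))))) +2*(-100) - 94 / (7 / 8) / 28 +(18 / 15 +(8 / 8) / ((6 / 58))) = -173572031 / 898170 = -193.25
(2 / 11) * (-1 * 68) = -12.36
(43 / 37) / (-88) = -43 / 3256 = -0.01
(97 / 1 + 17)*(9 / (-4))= -513 / 2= -256.50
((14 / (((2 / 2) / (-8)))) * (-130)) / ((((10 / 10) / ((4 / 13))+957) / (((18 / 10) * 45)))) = 4717440 / 3841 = 1228.18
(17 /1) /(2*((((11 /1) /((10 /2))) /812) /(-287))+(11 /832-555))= -4120217920 /134509797021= -0.03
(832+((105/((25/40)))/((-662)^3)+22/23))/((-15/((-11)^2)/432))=-2421095987897136/834087893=-2902686.88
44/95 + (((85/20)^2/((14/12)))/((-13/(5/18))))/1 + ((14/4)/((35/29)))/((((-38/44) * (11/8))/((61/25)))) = -60443011/10374000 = -5.83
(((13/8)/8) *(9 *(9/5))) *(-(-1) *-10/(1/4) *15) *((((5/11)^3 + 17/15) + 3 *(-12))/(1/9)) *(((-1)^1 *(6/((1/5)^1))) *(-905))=16775715555.12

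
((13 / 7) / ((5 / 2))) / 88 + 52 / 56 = 1443 / 1540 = 0.94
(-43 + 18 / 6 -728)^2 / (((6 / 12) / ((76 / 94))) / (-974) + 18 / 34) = 742239240192 / 665417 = 1115449.77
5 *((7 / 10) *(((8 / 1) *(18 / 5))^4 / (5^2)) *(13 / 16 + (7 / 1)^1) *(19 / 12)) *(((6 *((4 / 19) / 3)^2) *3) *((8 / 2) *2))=2006581248 / 2375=844876.31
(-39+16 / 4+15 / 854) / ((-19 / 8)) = 119500 / 8113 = 14.73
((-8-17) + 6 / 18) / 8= -37 / 12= -3.08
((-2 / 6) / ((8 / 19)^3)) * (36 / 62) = -20577 / 7936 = -2.59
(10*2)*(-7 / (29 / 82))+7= -11277 / 29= -388.86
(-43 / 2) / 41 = -43 / 82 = -0.52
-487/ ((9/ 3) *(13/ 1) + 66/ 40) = -9740/ 813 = -11.98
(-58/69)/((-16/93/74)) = 33263/92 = 361.55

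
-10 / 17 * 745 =-7450 / 17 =-438.24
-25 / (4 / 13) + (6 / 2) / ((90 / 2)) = -4871 / 60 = -81.18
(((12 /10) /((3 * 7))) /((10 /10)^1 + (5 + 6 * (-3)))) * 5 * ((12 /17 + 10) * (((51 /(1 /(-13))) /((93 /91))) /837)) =15379 /77841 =0.20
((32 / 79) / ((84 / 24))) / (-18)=-32 / 4977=-0.01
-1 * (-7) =7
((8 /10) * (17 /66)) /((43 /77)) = 238 /645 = 0.37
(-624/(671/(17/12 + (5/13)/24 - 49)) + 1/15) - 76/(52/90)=-11414437/130845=-87.24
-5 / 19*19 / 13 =-5 / 13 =-0.38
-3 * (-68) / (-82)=-102 / 41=-2.49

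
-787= -787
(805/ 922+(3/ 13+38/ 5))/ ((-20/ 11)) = -5737853/ 1198600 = -4.79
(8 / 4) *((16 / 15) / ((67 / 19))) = 608 / 1005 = 0.60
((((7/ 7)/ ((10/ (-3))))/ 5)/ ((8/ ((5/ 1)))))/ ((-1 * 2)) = 3/ 160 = 0.02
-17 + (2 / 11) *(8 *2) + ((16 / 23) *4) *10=3475 / 253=13.74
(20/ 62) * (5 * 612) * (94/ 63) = 319600/ 217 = 1472.81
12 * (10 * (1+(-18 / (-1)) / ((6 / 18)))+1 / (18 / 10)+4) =19964 / 3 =6654.67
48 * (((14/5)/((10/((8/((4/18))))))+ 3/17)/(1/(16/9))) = 371968/425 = 875.22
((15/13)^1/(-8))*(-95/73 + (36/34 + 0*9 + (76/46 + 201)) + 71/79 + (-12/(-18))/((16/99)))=-56128903815/1876074304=-29.92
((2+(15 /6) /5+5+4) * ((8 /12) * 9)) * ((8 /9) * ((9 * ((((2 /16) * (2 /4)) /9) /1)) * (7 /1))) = 161 /6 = 26.83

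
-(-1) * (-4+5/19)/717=-71/13623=-0.01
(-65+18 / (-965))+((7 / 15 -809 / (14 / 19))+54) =-44926717 / 40530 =-1108.48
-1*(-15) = 15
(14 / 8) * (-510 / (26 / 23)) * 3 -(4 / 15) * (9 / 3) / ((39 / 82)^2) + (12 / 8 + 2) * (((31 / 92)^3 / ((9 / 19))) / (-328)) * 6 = -4607543490241949 / 1942390494720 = -2372.10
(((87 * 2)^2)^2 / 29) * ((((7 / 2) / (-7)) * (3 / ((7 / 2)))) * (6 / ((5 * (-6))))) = 94824432 / 35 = 2709269.49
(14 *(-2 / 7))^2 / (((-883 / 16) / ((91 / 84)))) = -832 / 2649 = -0.31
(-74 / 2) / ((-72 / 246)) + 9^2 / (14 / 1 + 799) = 411431 / 3252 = 126.52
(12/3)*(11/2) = 22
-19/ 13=-1.46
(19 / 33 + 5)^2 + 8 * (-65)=-488.91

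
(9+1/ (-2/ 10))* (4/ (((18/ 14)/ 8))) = 896/ 9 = 99.56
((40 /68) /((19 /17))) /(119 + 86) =2 /779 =0.00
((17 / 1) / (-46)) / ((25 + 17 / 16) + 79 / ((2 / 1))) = -136 / 24127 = -0.01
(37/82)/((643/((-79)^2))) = 230917/52726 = 4.38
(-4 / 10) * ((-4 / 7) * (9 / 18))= 4 / 35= 0.11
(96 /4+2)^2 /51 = 676 /51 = 13.25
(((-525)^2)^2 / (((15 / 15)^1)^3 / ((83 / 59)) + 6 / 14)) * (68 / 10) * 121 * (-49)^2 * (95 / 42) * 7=1380613589904617578125 / 662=2085519017982806009.25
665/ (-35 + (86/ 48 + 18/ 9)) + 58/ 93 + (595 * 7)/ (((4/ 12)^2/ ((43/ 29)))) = 16033599919/ 288579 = 55560.52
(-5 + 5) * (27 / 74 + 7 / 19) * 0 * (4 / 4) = 0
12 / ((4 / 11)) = 33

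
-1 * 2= -2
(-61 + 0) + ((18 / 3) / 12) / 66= -8051 / 132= -60.99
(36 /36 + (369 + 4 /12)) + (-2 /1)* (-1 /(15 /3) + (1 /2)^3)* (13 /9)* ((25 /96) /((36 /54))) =94827 /256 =370.42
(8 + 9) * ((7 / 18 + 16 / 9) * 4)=442 / 3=147.33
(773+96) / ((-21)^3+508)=-869 / 8753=-0.10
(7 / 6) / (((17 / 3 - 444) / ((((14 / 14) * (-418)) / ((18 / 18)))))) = 1.11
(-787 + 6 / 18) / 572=-590 / 429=-1.38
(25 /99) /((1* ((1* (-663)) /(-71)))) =1775 /65637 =0.03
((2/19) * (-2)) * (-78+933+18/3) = -181.26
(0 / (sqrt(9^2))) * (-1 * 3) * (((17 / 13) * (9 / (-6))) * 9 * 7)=0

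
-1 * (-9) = 9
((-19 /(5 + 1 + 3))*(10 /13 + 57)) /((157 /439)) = -6264091 /18369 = -341.01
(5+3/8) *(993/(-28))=-190.62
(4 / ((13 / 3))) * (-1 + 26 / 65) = -0.55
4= 4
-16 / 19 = -0.84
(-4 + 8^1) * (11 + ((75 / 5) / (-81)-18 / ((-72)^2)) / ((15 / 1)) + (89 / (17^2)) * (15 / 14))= 296719931 / 6554520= 45.27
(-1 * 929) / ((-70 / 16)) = 7432 / 35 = 212.34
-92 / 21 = -4.38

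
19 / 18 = 1.06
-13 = -13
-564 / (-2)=282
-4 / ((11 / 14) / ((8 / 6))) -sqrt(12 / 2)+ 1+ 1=-158 / 33 -sqrt(6)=-7.24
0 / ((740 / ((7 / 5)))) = 0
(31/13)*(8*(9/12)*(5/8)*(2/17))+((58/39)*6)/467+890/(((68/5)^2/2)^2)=19068647067/16225791712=1.18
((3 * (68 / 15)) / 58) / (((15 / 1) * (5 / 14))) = 476 / 10875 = 0.04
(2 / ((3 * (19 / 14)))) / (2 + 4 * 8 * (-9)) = -14 / 8151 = -0.00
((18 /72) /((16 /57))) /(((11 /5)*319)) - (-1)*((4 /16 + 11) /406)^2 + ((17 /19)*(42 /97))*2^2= 1.55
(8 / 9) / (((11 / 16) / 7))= 896 / 99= 9.05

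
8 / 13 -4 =-44 / 13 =-3.38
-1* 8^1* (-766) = 6128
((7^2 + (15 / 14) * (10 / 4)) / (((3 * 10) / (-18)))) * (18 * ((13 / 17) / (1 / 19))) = -8109.28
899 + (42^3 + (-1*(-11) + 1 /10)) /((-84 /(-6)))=866851 /140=6191.79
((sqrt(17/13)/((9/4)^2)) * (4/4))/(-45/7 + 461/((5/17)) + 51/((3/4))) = 280 * sqrt(221)/30017871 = 0.00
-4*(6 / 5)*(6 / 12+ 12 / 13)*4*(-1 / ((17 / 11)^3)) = 2363856 / 319345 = 7.40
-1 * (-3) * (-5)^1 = -15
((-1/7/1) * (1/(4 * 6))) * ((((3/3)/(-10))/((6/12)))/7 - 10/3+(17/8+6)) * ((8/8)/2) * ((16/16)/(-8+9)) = -4001/282240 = -0.01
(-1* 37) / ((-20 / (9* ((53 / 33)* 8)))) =11766 / 55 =213.93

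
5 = 5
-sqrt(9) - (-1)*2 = -1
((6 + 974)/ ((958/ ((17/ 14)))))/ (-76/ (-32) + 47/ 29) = 138040/ 444033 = 0.31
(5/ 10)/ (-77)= -1/ 154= -0.01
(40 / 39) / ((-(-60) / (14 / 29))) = 28 / 3393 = 0.01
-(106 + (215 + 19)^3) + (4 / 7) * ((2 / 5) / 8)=-448455349 / 35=-12813009.97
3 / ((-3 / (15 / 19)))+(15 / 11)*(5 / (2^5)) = -3855 / 6688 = -0.58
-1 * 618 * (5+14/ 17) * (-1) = 61182/ 17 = 3598.94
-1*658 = -658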